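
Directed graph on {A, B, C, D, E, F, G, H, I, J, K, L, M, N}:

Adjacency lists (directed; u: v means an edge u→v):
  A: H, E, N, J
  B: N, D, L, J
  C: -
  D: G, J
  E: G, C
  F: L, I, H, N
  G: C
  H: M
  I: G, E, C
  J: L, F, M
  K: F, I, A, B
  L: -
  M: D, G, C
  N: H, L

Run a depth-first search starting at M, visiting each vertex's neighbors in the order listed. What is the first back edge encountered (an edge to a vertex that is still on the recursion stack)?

DFS from M (visiting each vertex's neighbors in the order listed); mark gray on enter, black on exit:
M gray
  D gray
    G gray
      C gray
      C black
    G black
    J gray
      L gray
      L black
      F gray
        F→L: L black — skip
        I gray
          I→G: G black — skip
          E gray
            E→G: G black — skip
            E→C: C black — skip
          E black
          I→C: C black — skip
        I black
        H gray
          H→M: M is gray → back edge
First back edge: H → M.

H->M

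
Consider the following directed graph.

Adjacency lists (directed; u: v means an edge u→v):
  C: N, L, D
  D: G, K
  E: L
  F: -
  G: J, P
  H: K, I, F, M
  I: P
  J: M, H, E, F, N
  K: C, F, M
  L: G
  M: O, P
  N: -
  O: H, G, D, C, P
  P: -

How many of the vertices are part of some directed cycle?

A vertex is on a directed cycle iff it belongs to a strongly connected component of size ≥ 2 (or has a self-loop).
The vertices on cycles are {C, D, E, G, H, J, K, L, M, O} — 10 in total.

10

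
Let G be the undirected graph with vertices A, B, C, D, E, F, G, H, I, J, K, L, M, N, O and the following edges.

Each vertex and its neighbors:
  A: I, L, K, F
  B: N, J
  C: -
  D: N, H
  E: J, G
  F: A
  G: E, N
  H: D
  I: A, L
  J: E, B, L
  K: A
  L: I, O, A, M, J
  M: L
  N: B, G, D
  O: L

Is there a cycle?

Yes

DFS, tracking each vertex's parent; an edge to a visited non-parent vertex closes a cycle.
Start from O:
visit O (parent –)
  visit L (parent O)
    visit I (parent L)
      visit A (parent I)
        A–I: parent, skip
        A–L: L visited and ≠ parent → cycle
Cycle: L – I – A – L.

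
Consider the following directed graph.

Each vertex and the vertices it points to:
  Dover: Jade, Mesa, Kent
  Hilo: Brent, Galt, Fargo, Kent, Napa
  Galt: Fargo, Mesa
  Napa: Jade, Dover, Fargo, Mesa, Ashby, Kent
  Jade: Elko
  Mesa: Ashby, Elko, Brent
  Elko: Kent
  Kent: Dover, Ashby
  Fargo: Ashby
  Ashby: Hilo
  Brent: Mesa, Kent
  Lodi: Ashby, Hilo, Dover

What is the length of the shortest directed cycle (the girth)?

2

For each vertex v, BFS finds the shortest path from v back to v.
The shortest such closed walk is Dover → Kent → Dover, length 2.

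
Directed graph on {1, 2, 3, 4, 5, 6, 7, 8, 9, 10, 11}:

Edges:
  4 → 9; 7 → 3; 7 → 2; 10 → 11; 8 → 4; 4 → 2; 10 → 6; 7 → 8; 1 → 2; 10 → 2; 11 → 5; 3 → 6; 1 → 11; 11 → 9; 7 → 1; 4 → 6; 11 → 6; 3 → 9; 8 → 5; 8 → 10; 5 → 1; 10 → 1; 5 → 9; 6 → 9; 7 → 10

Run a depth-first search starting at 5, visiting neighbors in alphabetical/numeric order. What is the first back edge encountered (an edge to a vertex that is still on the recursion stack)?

11→5

DFS from 5 (visiting neighbors in alphabetical/numeric order); mark gray on enter, black on exit:
5 gray
  1 gray
    2 gray
    2 black
    11 gray
      11→5: 5 is gray → back edge
First back edge: 11 → 5.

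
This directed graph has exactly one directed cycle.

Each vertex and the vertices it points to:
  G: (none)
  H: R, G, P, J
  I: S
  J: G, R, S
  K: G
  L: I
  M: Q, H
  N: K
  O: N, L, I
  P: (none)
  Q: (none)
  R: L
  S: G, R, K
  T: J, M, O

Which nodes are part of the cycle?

I, L, R, S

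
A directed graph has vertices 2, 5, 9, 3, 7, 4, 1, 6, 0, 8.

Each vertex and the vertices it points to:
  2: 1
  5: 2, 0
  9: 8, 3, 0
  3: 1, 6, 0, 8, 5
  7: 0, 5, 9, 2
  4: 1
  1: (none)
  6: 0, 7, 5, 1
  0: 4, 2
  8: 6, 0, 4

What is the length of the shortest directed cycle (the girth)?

4

For each vertex v, BFS finds the shortest path from v back to v.
The shortest such closed walk is 8 → 6 → 7 → 9 → 8, length 4.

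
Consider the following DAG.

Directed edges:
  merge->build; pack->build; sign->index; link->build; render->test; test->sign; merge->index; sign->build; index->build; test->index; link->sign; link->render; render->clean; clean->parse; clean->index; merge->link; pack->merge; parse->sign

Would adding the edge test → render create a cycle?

Adding test→render creates a cycle iff render can already reach test.
Path from render: render → test.
So render → … → test → render is a cycle.

Yes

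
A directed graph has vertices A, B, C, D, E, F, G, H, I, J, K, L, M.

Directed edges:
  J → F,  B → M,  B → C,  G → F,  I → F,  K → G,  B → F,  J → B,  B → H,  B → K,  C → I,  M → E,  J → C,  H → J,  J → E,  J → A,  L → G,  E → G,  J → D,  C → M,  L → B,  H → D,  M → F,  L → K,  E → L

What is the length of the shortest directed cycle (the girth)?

For each vertex v, BFS finds the shortest path from v back to v.
The shortest such closed walk is J → B → H → J, length 3.

3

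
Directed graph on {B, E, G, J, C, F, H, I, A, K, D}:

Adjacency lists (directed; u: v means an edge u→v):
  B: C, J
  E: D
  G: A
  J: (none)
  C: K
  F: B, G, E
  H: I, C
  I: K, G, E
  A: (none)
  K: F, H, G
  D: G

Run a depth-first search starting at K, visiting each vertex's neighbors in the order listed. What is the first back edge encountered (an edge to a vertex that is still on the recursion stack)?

C->K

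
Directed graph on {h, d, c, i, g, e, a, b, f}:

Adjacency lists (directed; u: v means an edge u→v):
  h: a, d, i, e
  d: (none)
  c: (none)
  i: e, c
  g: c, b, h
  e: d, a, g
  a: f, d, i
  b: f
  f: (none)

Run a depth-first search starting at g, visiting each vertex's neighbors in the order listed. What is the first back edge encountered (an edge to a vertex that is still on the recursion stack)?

DFS from g (visiting each vertex's neighbors in the order listed); mark gray on enter, black on exit:
g gray
  c gray
  c black
  b gray
    f gray
    f black
  b black
  h gray
    a gray
      a→f: f black — skip
      d gray
      d black
      i gray
        e gray
          e→d: d black — skip
          e→a: a is gray → back edge
First back edge: e → a.

e->a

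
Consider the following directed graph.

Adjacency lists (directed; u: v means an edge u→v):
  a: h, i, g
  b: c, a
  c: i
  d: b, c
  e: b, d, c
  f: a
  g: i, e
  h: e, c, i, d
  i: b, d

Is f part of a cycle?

No

f lies on a cycle iff there is a path from f back to itself.
Exploring from f, it never reaches itself; equivalently, its strongly connected component is a singleton.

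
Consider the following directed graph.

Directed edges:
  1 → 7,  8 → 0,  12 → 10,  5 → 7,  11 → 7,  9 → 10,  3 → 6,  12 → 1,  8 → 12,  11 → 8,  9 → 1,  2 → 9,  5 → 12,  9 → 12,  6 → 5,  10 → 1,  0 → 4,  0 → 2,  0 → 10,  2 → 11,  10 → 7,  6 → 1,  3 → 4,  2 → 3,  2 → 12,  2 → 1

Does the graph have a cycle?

Yes

DFS with white/gray/black marking, starting from 11:
11 gray
  8 gray
    0 gray
      2 gray
        2→11: 11 is gray → back edge
Back edge found, so a cycle exists: 11 → 8 → 0 → 2 → 11.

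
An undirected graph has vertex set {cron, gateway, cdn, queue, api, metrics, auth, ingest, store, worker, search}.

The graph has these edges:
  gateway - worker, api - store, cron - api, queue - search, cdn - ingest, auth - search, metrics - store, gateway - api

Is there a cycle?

No

DFS, tracking each vertex's parent; an edge to a visited non-parent vertex closes a cycle.
Start from cdn:
visit cdn (parent –)
  visit ingest (parent cdn)
    ingest–cdn: parent, skip
visit cron (parent –)
  visit api (parent cron)
    visit store (parent api)
      visit metrics (parent store)
        metrics–store: parent, skip
      store–api: parent, skip
    visit gateway (parent api)
      visit worker (parent gateway)
        worker–gateway: parent, skip
      gateway–api: parent, skip
    api–cron: parent, skip
visit queue (parent –)
  visit search (parent queue)
    visit auth (parent search)
      auth–search: parent, skip
    search–queue: parent, skip
No non-parent visited neighbor found — the graph is a forest.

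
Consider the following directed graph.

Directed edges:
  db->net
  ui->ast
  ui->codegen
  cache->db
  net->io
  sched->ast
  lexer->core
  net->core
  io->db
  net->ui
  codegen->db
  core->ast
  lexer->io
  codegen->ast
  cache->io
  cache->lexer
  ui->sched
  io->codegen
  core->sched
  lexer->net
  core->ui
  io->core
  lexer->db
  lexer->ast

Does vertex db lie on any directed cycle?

db is on a cycle iff db can reach itself via ≥1 edge.
db → net → io → db — yes.

Yes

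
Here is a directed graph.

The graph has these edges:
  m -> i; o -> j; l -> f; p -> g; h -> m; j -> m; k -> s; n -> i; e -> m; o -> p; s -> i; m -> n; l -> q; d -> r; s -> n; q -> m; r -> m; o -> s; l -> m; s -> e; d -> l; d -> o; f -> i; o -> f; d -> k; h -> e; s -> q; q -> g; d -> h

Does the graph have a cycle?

No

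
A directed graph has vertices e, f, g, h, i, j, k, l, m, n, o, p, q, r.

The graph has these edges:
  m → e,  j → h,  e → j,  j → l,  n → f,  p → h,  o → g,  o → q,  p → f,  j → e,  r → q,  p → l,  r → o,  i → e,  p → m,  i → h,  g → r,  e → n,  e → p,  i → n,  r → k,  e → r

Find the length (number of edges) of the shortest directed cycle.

2

For each vertex v, BFS finds the shortest path from v back to v.
The shortest such closed walk is e → j → e, length 2.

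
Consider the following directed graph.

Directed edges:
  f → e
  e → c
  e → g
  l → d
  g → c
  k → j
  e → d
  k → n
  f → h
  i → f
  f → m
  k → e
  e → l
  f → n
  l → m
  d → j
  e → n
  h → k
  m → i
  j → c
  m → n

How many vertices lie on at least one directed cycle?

A vertex is on a directed cycle iff it belongs to a strongly connected component of size ≥ 2 (or has a self-loop).
The vertices on cycles are {e, f, h, i, k, l, m} — 7 in total.

7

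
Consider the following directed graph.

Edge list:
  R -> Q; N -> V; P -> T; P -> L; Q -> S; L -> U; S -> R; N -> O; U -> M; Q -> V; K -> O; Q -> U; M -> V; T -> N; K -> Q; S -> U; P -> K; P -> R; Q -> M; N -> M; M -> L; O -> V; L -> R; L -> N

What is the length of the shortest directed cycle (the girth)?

3

For each vertex v, BFS finds the shortest path from v back to v.
The shortest such closed walk is L → N → M → L, length 3.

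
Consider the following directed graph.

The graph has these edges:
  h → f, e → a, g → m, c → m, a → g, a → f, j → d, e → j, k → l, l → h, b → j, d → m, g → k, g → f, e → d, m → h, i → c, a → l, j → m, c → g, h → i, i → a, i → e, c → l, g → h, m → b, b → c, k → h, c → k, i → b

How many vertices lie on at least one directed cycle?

A vertex is on a directed cycle iff it belongs to a strongly connected component of size ≥ 2 (or has a self-loop).
The vertices on cycles are {a, b, c, d, e, g, h, i, j, k, l, m} — 12 in total.

12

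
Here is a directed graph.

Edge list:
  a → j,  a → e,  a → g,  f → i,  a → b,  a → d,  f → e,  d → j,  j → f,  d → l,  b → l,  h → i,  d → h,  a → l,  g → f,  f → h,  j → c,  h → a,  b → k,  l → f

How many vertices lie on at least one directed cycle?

A vertex is on a directed cycle iff it belongs to a strongly connected component of size ≥ 2 (or has a self-loop).
The vertices on cycles are {a, b, d, f, g, h, j, l} — 8 in total.

8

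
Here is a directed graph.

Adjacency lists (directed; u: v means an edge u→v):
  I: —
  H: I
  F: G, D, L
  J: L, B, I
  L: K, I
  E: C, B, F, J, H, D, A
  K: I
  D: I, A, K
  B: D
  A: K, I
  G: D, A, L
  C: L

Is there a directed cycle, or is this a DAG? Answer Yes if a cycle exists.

No

DFS with white/gray/black marking, starting from H:
H gray
  I gray
  I black
H black
F gray
  G gray
    D gray
      D→I: I black — skip
      A gray
        K gray
          K→I: I black — skip
        K black
        A→I: I black — skip
      A black
      D→K: K black — skip
    D black
    G→A: A black — skip
    L gray
      L→K: K black — skip
      L→I: I black — skip
    L black
  G black
  F→D: D black — skip
  F→L: L black — skip
F black
J gray
  J→L: L black — skip
  B gray
    B→D: D black — skip
  B black
  J→I: I black — skip
J black
E gray
  C gray
    C→L: L black — skip
  C black
  E→B: B black — skip
  E→F: F black — skip
  E→J: J black — skip
  E→H: H black — skip
  E→D: D black — skip
  E→A: A black — skip
E black
Every edge goes to a white or black vertex — no back edge, so the graph is acyclic.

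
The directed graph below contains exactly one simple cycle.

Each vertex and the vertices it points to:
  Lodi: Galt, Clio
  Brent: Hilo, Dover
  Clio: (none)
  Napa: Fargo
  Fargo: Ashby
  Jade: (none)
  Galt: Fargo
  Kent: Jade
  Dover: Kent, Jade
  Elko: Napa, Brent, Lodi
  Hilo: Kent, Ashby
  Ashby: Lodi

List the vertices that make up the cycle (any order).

DFS with gray/black marking from Lodi:
Lodi gray
  Galt gray
    Fargo gray
      Ashby gray
        Ashby→Lodi: Lodi is gray → back edge
Back edge closes the cycle Lodi → Galt → Fargo → Ashby → Lodi; its vertices are {Galt, Lodi, Ashby, Fargo}.

Galt, Lodi, Ashby, Fargo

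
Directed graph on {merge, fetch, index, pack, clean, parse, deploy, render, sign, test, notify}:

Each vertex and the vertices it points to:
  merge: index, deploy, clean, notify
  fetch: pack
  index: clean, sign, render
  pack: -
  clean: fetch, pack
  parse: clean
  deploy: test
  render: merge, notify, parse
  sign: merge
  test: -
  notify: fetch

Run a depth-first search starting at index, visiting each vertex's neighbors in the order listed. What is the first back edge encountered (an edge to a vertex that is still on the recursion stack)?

merge→index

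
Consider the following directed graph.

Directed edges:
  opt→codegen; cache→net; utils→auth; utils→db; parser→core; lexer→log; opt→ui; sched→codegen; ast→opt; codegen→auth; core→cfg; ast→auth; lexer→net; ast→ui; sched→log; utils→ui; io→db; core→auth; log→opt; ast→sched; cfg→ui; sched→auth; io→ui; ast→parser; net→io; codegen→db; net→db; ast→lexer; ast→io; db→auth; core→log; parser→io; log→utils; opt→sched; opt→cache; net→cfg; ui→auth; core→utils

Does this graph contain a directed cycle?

Yes

DFS with white/gray/black marking, starting from ui:
ui gray
  auth gray
  auth black
ui black
log gray
  opt gray
    cache gray
      net gray
        io gray
          db gray
            db→auth: auth black — skip
          db black
          io→ui: ui black — skip
        io black
        cfg gray
          cfg→ui: ui black — skip
        cfg black
        net→db: db black — skip
      net black
    cache black
    opt→ui: ui black — skip
    sched gray
      codegen gray
        codegen→auth: auth black — skip
        codegen→db: db black — skip
      codegen black
      sched→log: log is gray → back edge
Back edge found, so a cycle exists: log → opt → sched → log.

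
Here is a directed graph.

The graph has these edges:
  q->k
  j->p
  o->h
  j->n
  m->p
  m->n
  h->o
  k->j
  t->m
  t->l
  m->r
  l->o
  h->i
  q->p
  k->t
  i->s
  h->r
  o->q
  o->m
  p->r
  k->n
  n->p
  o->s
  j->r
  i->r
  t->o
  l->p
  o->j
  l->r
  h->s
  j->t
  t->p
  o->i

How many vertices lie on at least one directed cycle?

7

A vertex is on a directed cycle iff it belongs to a strongly connected component of size ≥ 2 (or has a self-loop).
The vertices on cycles are {h, j, k, l, o, q, t} — 7 in total.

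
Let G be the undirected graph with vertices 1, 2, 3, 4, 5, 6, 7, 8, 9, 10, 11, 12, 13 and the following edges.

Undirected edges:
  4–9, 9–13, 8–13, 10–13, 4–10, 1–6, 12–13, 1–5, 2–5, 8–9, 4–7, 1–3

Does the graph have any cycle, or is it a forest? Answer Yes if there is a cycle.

DFS, tracking each vertex's parent; an edge to a visited non-parent vertex closes a cycle.
Start from 10:
visit 10 (parent –)
  visit 4 (parent 10)
    visit 7 (parent 4)
      7–4: parent, skip
    4–10: parent, skip
    visit 9 (parent 4)
      visit 8 (parent 9)
        visit 13 (parent 8)
          13–10: 10 visited and ≠ parent → cycle
Cycle: 10 – 4 – 9 – 8 – 13 – 10.

Yes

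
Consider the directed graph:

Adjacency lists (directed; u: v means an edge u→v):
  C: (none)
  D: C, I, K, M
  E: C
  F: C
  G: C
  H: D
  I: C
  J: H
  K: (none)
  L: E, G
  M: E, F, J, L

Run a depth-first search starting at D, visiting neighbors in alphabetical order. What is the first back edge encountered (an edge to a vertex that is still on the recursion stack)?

DFS from D (visiting neighbors in alphabetical order); mark gray on enter, black on exit:
D gray
  C gray
  C black
  I gray
    I→C: C black — skip
  I black
  K gray
  K black
  M gray
    E gray
      E→C: C black — skip
    E black
    F gray
      F→C: C black — skip
    F black
    J gray
      H gray
        H→D: D is gray → back edge
First back edge: H → D.

H→D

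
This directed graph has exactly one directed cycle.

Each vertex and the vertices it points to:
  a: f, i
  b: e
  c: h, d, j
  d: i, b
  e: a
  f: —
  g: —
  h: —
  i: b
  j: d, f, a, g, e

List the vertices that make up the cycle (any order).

DFS with gray/black marking from a:
a gray
  f gray
  f black
  i gray
    b gray
      e gray
        e→a: a is gray → back edge
Back edge closes the cycle a → i → b → e → a; its vertices are {a, b, e, i}.

a, b, e, i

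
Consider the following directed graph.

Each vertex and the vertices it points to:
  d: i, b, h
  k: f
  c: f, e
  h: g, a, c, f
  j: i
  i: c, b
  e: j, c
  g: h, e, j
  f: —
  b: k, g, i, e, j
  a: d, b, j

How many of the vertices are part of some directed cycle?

9

A vertex is on a directed cycle iff it belongs to a strongly connected component of size ≥ 2 (or has a self-loop).
The vertices on cycles are {a, b, c, d, e, g, h, i, j} — 9 in total.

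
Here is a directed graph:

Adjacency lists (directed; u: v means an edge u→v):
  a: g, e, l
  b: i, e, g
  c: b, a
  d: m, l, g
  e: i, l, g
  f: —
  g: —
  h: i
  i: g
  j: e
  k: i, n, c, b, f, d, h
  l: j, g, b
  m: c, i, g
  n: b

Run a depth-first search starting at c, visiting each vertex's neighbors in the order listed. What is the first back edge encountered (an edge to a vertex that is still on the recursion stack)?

DFS from c (visiting each vertex's neighbors in the order listed); mark gray on enter, black on exit:
c gray
  b gray
    i gray
      g gray
      g black
    i black
    e gray
      e→i: i black — skip
      l gray
        j gray
          j→e: e is gray → back edge
First back edge: j → e.

j->e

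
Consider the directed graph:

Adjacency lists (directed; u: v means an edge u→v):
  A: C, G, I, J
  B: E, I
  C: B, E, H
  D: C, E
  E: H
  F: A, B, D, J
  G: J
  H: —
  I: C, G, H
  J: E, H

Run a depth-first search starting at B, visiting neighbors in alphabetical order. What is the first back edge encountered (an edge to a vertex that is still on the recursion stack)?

C→B

DFS from B (visiting neighbors in alphabetical order); mark gray on enter, black on exit:
B gray
  E gray
    H gray
    H black
  E black
  I gray
    C gray
      C→B: B is gray → back edge
First back edge: C → B.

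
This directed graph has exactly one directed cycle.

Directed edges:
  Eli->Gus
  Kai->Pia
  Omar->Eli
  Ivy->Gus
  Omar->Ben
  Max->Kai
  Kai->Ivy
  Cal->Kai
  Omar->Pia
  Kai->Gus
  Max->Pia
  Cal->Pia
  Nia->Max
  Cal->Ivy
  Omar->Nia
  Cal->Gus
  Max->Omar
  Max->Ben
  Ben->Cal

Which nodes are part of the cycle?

DFS with gray/black marking from Omar:
Omar gray
  Nia gray
    Max gray
      Pia gray
      Pia black
      Ben gray
        Cal gray
          Cal→Pia: Pia black — skip
          Kai gray
            Ivy gray
              Gus gray
              Gus black
            Ivy black
            Kai→Gus: Gus black — skip
            Kai→Pia: Pia black — skip
          Kai black
          Cal→Gus: Gus black — skip
          Cal→Ivy: Ivy black — skip
        Cal black
      Ben black
      Max→Omar: Omar is gray → back edge
Back edge closes the cycle Omar → Nia → Max → Omar; its vertices are {Max, Nia, Omar}.

Max, Nia, Omar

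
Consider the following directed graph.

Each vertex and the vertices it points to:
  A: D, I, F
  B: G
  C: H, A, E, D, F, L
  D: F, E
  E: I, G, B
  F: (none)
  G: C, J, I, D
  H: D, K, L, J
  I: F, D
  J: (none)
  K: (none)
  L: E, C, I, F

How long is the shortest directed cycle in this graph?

For each vertex v, BFS finds the shortest path from v back to v.
The shortest such closed walk is C → L → C, length 2.

2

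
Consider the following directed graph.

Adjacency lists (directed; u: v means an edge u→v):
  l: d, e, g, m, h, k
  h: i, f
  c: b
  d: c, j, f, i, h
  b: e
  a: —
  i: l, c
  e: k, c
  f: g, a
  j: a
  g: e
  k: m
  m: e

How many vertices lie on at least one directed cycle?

9

A vertex is on a directed cycle iff it belongs to a strongly connected component of size ≥ 2 (or has a self-loop).
The vertices on cycles are {b, c, d, e, h, i, k, l, m} — 9 in total.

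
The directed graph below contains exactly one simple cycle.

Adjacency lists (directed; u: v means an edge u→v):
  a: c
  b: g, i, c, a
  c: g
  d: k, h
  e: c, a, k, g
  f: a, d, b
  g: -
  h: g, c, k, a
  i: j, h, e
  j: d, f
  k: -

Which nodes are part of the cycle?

b, f, i, j

DFS with gray/black marking from i:
i gray
  j gray
    d gray
      k gray
      k black
      h gray
        g gray
        g black
        c gray
          c→g: g black — skip
        c black
        h→k: k black — skip
        a gray
          a→c: c black — skip
        a black
      h black
    d black
    f gray
      f→a: a black — skip
      f→d: d black — skip
      b gray
        b→g: g black — skip
        b→i: i is gray → back edge
Back edge closes the cycle i → j → f → b → i; its vertices are {b, f, i, j}.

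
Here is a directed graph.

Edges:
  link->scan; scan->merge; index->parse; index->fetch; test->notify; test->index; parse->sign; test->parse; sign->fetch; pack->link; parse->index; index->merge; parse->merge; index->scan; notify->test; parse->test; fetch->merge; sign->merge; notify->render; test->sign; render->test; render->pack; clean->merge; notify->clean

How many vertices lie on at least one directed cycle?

5

A vertex is on a directed cycle iff it belongs to a strongly connected component of size ≥ 2 (or has a self-loop).
The vertices on cycles are {test, index, parse, notify, render} — 5 in total.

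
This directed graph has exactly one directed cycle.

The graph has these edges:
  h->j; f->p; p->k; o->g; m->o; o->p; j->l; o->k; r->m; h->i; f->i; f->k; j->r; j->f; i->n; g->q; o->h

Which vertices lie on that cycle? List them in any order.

h, j, m, o, r

DFS with gray/black marking from o:
o gray
  k gray
  k black
  g gray
    q gray
    q black
  g black
  p gray
    p→k: k black — skip
  p black
  h gray
    j gray
      f gray
        i gray
          n gray
          n black
        i black
        f→p: p black — skip
        f→k: k black — skip
      f black
      l gray
      l black
      r gray
        m gray
          m→o: o is gray → back edge
Back edge closes the cycle o → h → j → r → m → o; its vertices are {h, j, m, o, r}.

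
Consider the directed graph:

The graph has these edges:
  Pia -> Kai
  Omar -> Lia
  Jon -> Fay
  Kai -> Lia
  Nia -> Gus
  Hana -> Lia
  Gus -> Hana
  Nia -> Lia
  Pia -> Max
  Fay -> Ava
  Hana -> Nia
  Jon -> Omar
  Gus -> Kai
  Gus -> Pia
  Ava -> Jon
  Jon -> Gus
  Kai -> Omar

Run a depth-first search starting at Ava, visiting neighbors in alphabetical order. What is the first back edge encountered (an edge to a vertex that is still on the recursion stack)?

DFS from Ava (visiting neighbors in alphabetical order); mark gray on enter, black on exit:
Ava gray
  Jon gray
    Fay gray
      Fay→Ava: Ava is gray → back edge
First back edge: Fay → Ava.

Fay->Ava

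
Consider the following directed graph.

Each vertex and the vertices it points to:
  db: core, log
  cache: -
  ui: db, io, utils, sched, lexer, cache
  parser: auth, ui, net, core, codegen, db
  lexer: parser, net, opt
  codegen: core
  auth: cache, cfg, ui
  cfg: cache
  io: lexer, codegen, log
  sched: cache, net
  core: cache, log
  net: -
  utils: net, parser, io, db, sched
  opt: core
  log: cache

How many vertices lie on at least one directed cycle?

6

A vertex is on a directed cycle iff it belongs to a strongly connected component of size ≥ 2 (or has a self-loop).
The vertices on cycles are {io, ui, auth, lexer, utils, parser} — 6 in total.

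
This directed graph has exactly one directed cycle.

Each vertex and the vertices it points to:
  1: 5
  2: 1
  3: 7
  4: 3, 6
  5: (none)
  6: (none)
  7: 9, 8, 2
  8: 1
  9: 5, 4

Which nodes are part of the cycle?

DFS with gray/black marking from 7:
7 gray
  9 gray
    5 gray
    5 black
    4 gray
      3 gray
        3→7: 7 is gray → back edge
Back edge closes the cycle 7 → 9 → 4 → 3 → 7; its vertices are {3, 4, 7, 9}.

3, 4, 7, 9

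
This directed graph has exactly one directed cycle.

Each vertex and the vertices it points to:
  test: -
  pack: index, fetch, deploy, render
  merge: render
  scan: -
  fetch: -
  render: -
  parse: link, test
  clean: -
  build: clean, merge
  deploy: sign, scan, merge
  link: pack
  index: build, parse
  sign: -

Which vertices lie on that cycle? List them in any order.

link, pack, index, parse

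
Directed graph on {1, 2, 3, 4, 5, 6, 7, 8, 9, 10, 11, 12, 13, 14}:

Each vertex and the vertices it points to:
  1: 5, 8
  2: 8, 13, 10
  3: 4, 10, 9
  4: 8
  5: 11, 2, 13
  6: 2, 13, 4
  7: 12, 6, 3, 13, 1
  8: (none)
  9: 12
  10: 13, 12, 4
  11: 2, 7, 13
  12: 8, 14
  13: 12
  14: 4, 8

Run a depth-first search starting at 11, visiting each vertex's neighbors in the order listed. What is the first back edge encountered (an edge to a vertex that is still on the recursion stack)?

DFS from 11 (visiting each vertex's neighbors in the order listed); mark gray on enter, black on exit:
11 gray
  2 gray
    8 gray
    8 black
    13 gray
      12 gray
        12→8: 8 black — skip
        14 gray
          4 gray
            4→8: 8 black — skip
          4 black
          14→8: 8 black — skip
        14 black
      12 black
    13 black
    10 gray
      10→13: 13 black — skip
      10→12: 12 black — skip
      10→4: 4 black — skip
    10 black
  2 black
  7 gray
    7→12: 12 black — skip
    6 gray
      6→2: 2 black — skip
      6→13: 13 black — skip
      6→4: 4 black — skip
    6 black
    3 gray
      3→4: 4 black — skip
      3→10: 10 black — skip
      9 gray
        9→12: 12 black — skip
      9 black
    3 black
    7→13: 13 black — skip
    1 gray
      5 gray
        5→11: 11 is gray → back edge
First back edge: 5 → 11.

5→11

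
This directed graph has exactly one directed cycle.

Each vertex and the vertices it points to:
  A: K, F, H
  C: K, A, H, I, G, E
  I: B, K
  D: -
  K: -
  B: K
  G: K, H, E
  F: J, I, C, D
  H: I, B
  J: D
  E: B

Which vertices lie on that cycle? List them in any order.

DFS with gray/black marking from A:
A gray
  K gray
  K black
  F gray
    J gray
      D gray
      D black
    J black
    I gray
      B gray
        B→K: K black — skip
      B black
      I→K: K black — skip
    I black
    C gray
      C→K: K black — skip
      C→A: A is gray → back edge
Back edge closes the cycle A → F → C → A; its vertices are {A, C, F}.

A, C, F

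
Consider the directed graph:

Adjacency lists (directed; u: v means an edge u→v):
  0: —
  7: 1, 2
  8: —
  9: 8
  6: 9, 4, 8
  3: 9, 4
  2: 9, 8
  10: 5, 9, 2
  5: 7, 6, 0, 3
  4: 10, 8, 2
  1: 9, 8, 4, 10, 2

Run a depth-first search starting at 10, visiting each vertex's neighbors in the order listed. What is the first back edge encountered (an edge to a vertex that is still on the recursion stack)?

4->10

DFS from 10 (visiting each vertex's neighbors in the order listed); mark gray on enter, black on exit:
10 gray
  5 gray
    7 gray
      1 gray
        9 gray
          8 gray
          8 black
        9 black
        1→8: 8 black — skip
        4 gray
          4→10: 10 is gray → back edge
First back edge: 4 → 10.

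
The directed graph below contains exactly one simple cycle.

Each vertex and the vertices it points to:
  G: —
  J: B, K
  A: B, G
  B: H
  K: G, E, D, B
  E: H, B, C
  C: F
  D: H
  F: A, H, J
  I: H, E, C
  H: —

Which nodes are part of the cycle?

DFS with gray/black marking from C:
C gray
  F gray
    A gray
      B gray
        H gray
        H black
      B black
      G gray
      G black
    A black
    F→H: H black — skip
    J gray
      J→B: B black — skip
      K gray
        K→G: G black — skip
        E gray
          E→H: H black — skip
          E→B: B black — skip
          E→C: C is gray → back edge
Back edge closes the cycle C → F → J → K → E → C; its vertices are {C, E, F, J, K}.

C, E, F, J, K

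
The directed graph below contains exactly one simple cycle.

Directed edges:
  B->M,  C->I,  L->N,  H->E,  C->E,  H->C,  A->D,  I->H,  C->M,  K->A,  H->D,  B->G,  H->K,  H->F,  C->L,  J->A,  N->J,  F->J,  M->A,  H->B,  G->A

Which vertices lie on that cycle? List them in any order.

C, H, I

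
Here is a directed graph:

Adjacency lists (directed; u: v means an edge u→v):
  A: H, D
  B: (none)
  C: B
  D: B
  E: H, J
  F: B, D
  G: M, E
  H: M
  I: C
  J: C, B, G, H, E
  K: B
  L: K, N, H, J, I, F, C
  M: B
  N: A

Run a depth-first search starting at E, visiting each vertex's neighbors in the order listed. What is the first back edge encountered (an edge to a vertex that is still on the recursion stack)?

DFS from E (visiting each vertex's neighbors in the order listed); mark gray on enter, black on exit:
E gray
  H gray
    M gray
      B gray
      B black
    M black
  H black
  J gray
    C gray
      C→B: B black — skip
    C black
    J→B: B black — skip
    G gray
      G→M: M black — skip
      G→E: E is gray → back edge
First back edge: G → E.

G->E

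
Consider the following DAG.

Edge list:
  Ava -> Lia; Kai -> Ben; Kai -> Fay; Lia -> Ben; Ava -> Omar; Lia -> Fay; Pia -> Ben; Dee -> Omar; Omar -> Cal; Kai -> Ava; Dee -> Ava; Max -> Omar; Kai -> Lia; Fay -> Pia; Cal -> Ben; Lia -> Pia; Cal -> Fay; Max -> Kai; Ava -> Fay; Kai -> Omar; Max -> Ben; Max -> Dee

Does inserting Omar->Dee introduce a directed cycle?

Yes

Adding Omar→Dee creates a cycle iff Dee can already reach Omar.
Path from Dee: Dee → Omar.
So Dee → … → Omar → Dee is a cycle.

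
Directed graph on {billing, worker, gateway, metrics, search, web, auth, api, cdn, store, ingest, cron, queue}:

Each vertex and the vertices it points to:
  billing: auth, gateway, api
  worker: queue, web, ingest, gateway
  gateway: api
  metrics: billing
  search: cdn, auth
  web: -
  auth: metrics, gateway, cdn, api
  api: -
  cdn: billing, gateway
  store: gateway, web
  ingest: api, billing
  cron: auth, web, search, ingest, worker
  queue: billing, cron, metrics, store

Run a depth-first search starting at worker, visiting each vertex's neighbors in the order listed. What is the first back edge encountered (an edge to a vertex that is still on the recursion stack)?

DFS from worker (visiting each vertex's neighbors in the order listed); mark gray on enter, black on exit:
worker gray
  queue gray
    billing gray
      auth gray
        metrics gray
          metrics→billing: billing is gray → back edge
First back edge: metrics → billing.

metrics->billing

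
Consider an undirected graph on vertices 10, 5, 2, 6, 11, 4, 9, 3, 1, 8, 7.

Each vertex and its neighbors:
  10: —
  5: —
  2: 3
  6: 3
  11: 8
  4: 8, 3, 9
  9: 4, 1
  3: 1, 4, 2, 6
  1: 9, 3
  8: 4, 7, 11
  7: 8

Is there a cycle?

Yes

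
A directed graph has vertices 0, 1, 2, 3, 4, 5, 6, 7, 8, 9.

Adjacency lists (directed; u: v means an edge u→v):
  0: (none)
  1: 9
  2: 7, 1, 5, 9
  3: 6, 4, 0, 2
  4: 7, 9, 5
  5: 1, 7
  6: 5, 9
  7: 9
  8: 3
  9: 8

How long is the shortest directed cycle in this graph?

4

For each vertex v, BFS finds the shortest path from v back to v.
The shortest such closed walk is 8 → 3 → 6 → 9 → 8, length 4.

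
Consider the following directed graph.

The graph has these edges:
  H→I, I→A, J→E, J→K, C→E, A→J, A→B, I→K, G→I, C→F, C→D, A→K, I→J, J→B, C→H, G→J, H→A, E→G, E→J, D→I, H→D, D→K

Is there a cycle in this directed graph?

DFS with white/gray/black marking, starting from D:
D gray
  K gray
  K black
  I gray
    A gray
      B gray
      B black
      J gray
        J→B: B black — skip
        E gray
          G gray
            G→J: J is gray → back edge
Back edge found, so a cycle exists: J → E → G → J.

Yes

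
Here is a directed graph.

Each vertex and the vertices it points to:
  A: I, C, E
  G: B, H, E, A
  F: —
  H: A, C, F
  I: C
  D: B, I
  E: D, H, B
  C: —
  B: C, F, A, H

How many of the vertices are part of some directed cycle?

A vertex is on a directed cycle iff it belongs to a strongly connected component of size ≥ 2 (or has a self-loop).
The vertices on cycles are {A, B, D, E, H} — 5 in total.

5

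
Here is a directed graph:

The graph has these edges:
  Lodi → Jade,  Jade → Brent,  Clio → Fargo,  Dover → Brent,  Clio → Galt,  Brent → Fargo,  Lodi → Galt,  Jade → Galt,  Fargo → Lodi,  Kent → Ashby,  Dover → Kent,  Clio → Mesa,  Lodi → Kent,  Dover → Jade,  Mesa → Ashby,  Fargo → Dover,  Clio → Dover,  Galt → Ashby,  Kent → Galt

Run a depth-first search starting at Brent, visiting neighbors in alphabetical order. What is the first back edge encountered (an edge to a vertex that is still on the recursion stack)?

Dover→Brent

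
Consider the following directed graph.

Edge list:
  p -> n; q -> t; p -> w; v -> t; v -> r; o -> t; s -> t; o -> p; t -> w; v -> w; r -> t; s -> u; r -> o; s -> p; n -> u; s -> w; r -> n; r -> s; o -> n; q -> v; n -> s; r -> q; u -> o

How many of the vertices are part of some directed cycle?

A vertex is on a directed cycle iff it belongs to a strongly connected component of size ≥ 2 (or has a self-loop).
The vertices on cycles are {n, o, p, q, r, s, u, v} — 8 in total.

8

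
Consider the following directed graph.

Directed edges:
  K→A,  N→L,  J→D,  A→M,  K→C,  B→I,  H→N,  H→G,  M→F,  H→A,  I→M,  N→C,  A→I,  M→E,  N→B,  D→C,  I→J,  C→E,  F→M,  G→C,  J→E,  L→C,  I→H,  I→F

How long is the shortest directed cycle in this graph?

2

For each vertex v, BFS finds the shortest path from v back to v.
The shortest such closed walk is M → F → M, length 2.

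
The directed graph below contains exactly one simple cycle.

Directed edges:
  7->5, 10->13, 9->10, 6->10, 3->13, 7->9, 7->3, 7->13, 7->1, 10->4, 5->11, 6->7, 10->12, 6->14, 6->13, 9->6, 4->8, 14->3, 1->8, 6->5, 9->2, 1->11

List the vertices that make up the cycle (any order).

DFS with gray/black marking from 9:
9 gray
  10 gray
    4 gray
      8 gray
      8 black
    4 black
    13 gray
    13 black
    12 gray
    12 black
  10 black
  6 gray
    6→10: 10 black — skip
    14 gray
      3 gray
        3→13: 13 black — skip
      3 black
    14 black
    6→13: 13 black — skip
    7 gray
      1 gray
        11 gray
        11 black
        1→8: 8 black — skip
      1 black
      7→9: 9 is gray → back edge
Back edge closes the cycle 9 → 6 → 7 → 9; its vertices are {6, 7, 9}.

6, 7, 9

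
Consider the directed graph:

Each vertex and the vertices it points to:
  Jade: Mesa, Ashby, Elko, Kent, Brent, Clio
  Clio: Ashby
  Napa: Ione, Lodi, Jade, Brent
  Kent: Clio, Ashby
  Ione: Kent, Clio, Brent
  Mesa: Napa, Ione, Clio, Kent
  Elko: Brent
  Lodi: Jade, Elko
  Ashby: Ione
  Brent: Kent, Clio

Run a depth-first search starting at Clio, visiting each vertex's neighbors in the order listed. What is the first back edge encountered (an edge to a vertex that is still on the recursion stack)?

DFS from Clio (visiting each vertex's neighbors in the order listed); mark gray on enter, black on exit:
Clio gray
  Ashby gray
    Ione gray
      Kent gray
        Kent→Clio: Clio is gray → back edge
First back edge: Kent → Clio.

Kent→Clio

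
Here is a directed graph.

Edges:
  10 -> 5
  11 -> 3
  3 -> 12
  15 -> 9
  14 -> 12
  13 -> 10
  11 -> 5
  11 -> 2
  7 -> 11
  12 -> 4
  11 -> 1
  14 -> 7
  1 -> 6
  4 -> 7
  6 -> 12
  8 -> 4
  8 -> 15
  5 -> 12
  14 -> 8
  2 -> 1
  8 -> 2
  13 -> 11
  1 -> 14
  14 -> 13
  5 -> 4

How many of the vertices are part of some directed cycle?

13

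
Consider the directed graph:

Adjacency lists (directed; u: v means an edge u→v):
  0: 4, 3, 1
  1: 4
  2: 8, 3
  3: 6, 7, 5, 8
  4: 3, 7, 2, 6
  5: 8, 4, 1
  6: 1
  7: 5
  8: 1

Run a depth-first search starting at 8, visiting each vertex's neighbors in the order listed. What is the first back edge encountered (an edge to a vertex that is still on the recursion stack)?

DFS from 8 (visiting each vertex's neighbors in the order listed); mark gray on enter, black on exit:
8 gray
  1 gray
    4 gray
      3 gray
        6 gray
          6→1: 1 is gray → back edge
First back edge: 6 → 1.

6→1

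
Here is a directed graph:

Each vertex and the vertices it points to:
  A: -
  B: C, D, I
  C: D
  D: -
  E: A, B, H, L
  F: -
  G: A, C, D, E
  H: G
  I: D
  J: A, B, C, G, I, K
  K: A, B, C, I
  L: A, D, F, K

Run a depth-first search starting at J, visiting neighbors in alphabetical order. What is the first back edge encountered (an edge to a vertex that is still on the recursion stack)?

DFS from J (visiting neighbors in alphabetical order); mark gray on enter, black on exit:
J gray
  A gray
  A black
  B gray
    C gray
      D gray
      D black
    C black
    B→D: D black — skip
    I gray
      I→D: D black — skip
    I black
  B black
  J→C: C black — skip
  G gray
    G→A: A black — skip
    G→C: C black — skip
    G→D: D black — skip
    E gray
      E→A: A black — skip
      E→B: B black — skip
      H gray
        H→G: G is gray → back edge
First back edge: H → G.

H→G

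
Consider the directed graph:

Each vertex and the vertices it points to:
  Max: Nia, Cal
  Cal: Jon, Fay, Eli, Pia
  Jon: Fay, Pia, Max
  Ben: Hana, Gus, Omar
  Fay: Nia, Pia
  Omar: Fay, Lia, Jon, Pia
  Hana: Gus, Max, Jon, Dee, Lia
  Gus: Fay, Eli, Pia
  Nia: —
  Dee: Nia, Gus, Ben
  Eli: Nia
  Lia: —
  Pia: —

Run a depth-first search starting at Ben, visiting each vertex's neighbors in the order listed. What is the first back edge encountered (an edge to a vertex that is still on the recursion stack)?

Jon->Max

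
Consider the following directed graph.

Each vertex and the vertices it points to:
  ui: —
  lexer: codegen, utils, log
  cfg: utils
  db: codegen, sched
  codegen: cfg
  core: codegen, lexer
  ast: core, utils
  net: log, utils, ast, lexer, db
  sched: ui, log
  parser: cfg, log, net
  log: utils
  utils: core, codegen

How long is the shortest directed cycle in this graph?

For each vertex v, BFS finds the shortest path from v back to v.
The shortest such closed walk is cfg → utils → codegen → cfg, length 3.

3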